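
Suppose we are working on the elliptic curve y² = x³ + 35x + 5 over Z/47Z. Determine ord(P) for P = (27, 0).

2P: (27, 0) + (27, 0): same x and y₁ ≡ -y₂, so the sum is 𝒪.
2P = 𝒪, so the order is 2.

2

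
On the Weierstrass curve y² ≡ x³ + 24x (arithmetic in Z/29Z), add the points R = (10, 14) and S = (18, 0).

(24, 25)

(10, 14) + (18, 0). λ = (0 - 14)/(18 - 10) ≡ 15/8 mod 29. 8⁻¹ ≡ 11 (mod 29), so λ ≡ 20.
  x = λ² - 10 - 18 = 400 - 28 ≡ 24; y = λ·(10 - 24) - 14 ≡ 25. → (24, 25)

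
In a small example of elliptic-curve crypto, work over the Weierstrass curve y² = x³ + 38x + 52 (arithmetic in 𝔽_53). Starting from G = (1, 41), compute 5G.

Double-and-add on 5 = (101)₂. Start with G = (1, 41) for the leading 1-bit.
double: tangent at (1, 41): λ = (3·1² + 38)/(2·41) ≡ 41/29. 29⁻¹ ≡ 11 (mod 53), so λ ≡ 41·11 ≡ 27.
  x = λ² - 1 - 1 = 729 - 2 ≡ 38; y = λ·(1 - 38) - 41 ≡ 20. → (38, 20)
double: tangent at (38, 20): λ = (3·38² + 38)/(2·20) ≡ 24/40. 40⁻¹ ≡ 4 (mod 53), so λ ≡ 24·4 ≡ 43.
  x = λ² - 38 - 38 = 1849 - 76 ≡ 24; y = λ·(38 - 24) - 20 ≡ 52. → (24, 52)
add G: (24, 52) + (1, 41). λ = (41 - 52)/(1 - 24) ≡ 42/30 mod 53. 30⁻¹ ≡ 23 (mod 53), so λ ≡ 12.
  x = λ² - 24 - 1 = 144 - 25 ≡ 13; y = λ·(24 - 13) - 52 ≡ 27. → (13, 27)

(13, 27)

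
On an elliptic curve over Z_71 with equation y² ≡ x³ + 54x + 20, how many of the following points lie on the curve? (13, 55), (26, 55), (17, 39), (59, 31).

(13, 55): 55² ≡ 43, rhs ≡ 8 → off.
(26, 55): 55² ≡ 43, rhs ≡ 43 → on.
(17, 39): 39² ≡ 30, rhs ≡ 29 → off.
(59, 31): 31² ≡ 38, rhs ≡ 58 → off.

1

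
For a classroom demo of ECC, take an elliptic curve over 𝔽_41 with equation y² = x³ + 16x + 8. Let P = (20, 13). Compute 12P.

(22, 15)

Double-and-add on 12 = (1100)₂. Start with P = (20, 13) for the leading 1-bit.
double: tangent at (20, 13): λ = (3·20² + 16)/(2·13) ≡ 27/26. 26⁻¹ ≡ 30 (mod 41), so λ ≡ 27·30 ≡ 31.
  x = λ² - 20 - 20 = 961 - 40 ≡ 19; y = λ·(20 - 19) - 13 ≡ 18. → (19, 18)
add P: (19, 18) + (20, 13). λ = (13 - 18)/(20 - 19) ≡ 36/1 mod 41. 1⁻¹ ≡ 1 (mod 41), so λ ≡ 36.
  x = λ² - 19 - 20 = 1296 - 39 ≡ 27; y = λ·(19 - 27) - 18 ≡ 22. → (27, 22)
double: tangent at (27, 22): λ = (3·27² + 16)/(2·22) ≡ 30/3. 3⁻¹ ≡ 14 (mod 41) since 3·14 = 42 ≡ 1, so λ ≡ 30·14 ≡ 10.
  x = λ² - 27 - 27 = 100 - 54 ≡ 5; y = λ·(27 - 5) - 22 ≡ 34. → (5, 34)
double: tangent at (5, 34): λ = (3·5² + 16)/(2·34) ≡ 9/27. 27⁻¹ ≡ 38 (mod 41), so λ ≡ 9·38 ≡ 14.
  x = λ² - 5 - 5 = 196 - 10 ≡ 22; y = λ·(5 - 22) - 34 ≡ 15. → (22, 15)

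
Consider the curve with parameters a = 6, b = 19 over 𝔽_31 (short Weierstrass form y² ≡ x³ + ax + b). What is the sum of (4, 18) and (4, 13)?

O

The two points share x = 4 and their y-coordinates satisfy 18 + 13 ≡ 0 (mod 31), so they are inverses. Their sum is the point at infinity.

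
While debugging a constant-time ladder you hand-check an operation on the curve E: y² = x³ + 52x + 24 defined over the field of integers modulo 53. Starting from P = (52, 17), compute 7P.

(42, 33)

Repeated addition: build up to 7P.
2P: tangent at (52, 17): λ = (3·52² + 52)/(2·17) ≡ 2/34. 34⁻¹ ≡ 39 (mod 53), so λ ≡ 2·39 ≡ 25.
  x = λ² - 52 - 52 = 625 - 104 ≡ 44; y = λ·(52 - 44) - 17 ≡ 24. → (44, 24)
3P: (44, 24) + (52, 17). λ = (17 - 24)/(52 - 44) ≡ 46/8 mod 53. 8⁻¹ ≡ 20 (mod 53), so λ ≡ 19.
  x = λ² - 44 - 52 = 361 - 96 ≡ 0; y = λ·(44 - 0) - 24 ≡ 17. → (0, 17)
4P: (0, 17) + (52, 17). λ = (17 - 17)/(52 - 0) ≡ 0/52 mod 53. 52⁻¹ ≡ 52 (mod 53), so λ ≡ 0.
  x = λ² - 0 - 52 = 0 - 52 ≡ 1; y = λ·(0 - 1) - 17 ≡ 36. → (1, 36)
5P: (1, 36) + (52, 17). λ = (17 - 36)/(52 - 1) ≡ 34/51 mod 53. 51⁻¹ ≡ 26 (mod 53) since 51·26 = 1326 ≡ 1, so λ ≡ 36.
  x = λ² - 1 - 52 = 1296 - 53 ≡ 24; y = λ·(1 - 24) - 36 ≡ 37. → (24, 37)
6P: (24, 37) + (52, 17). λ = (17 - 37)/(52 - 24) ≡ 33/28 mod 53. 28⁻¹ ≡ 36 (mod 53), so λ ≡ 22.
  x = λ² - 24 - 52 = 484 - 76 ≡ 37; y = λ·(24 - 37) - 37 ≡ 48. → (37, 48)
7P: (37, 48) + (52, 17). λ = (17 - 48)/(52 - 37) ≡ 22/15 mod 53. 15⁻¹ ≡ 46 (mod 53), so λ ≡ 5.
  x = λ² - 37 - 52 = 25 - 89 ≡ 42; y = λ·(37 - 42) - 48 ≡ 33. → (42, 33)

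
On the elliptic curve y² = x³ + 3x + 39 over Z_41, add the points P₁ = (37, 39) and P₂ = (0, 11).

(37, 39) + (0, 11). λ = (11 - 39)/(0 - 37) ≡ 13/4 mod 41. 4⁻¹ ≡ 31 (mod 41), so λ ≡ 34.
  x = λ² - 37 - 0 = 1156 - 37 ≡ 12; y = λ·(37 - 12) - 39 ≡ 32. → (12, 32)

(12, 32)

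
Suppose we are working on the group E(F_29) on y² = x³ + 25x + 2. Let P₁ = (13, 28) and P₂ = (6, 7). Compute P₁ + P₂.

(19, 12)

(13, 28) + (6, 7). λ = (7 - 28)/(6 - 13) ≡ 8/22 mod 29. 22⁻¹ ≡ 4 (mod 29), so λ ≡ 3.
  x = λ² - 13 - 6 = 9 - 19 ≡ 19; y = λ·(13 - 19) - 28 ≡ 12. → (19, 12)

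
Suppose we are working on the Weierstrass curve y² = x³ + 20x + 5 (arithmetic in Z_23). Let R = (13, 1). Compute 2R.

tangent at (13, 1): λ = (3·13² + 20)/(2·1) ≡ 21/2. 2⁻¹ ≡ 12 (mod 23) since 2·12 = 24 ≡ 1, so λ ≡ 21·12 ≡ 22.
  x = λ² - 13 - 13 = 484 - 26 ≡ 21; y = λ·(13 - 21) - 1 ≡ 7. → (21, 7)

(21, 7)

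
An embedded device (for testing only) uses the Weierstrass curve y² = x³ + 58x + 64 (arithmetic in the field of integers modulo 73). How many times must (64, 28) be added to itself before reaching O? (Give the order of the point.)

2P: tangent at (64, 28): λ = (3·64² + 58)/(2·28) ≡ 9/56. 56⁻¹ ≡ 30 (mod 73), so λ ≡ 9·30 ≡ 51.
  x = λ² - 64 - 64 = 2601 - 128 ≡ 64; y = λ·(64 - 64) - 28 ≡ 45. → (64, 45)
3P: (64, 45) + (64, 28): same x and y₁ ≡ -y₂, so the sum is O.
3P = O, so the order is 3.

3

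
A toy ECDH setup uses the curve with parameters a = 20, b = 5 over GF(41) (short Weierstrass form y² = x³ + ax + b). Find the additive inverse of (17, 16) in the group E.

-(17, 16) = (17, -16 mod 41) = (17, 25).

(17, 25)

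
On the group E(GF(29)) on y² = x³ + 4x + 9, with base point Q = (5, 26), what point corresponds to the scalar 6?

(23, 1)

Repeated addition: build up to 6Q.
2Q: tangent at (5, 26): λ = (3·5² + 4)/(2·26) ≡ 21/23. 23⁻¹ ≡ 24 (mod 29) since 23·24 = 552 ≡ 1, so λ ≡ 21·24 ≡ 11.
  x = λ² - 5 - 5 = 121 - 10 ≡ 24; y = λ·(5 - 24) - 26 ≡ 26. → (24, 26)
3Q: (24, 26) + (5, 26). λ = (26 - 26)/(5 - 24) ≡ 0/10 mod 29. 10⁻¹ ≡ 3 (mod 29), so λ ≡ 0.
  x = λ² - 24 - 5 = 0 - 29 ≡ 0; y = λ·(24 - 0) - 26 ≡ 3. → (0, 3)
4Q: (0, 3) + (5, 26). λ = (26 - 3)/(5 - 0) ≡ 23/5 mod 29. 5⁻¹ ≡ 6 (mod 29), so λ ≡ 22.
  x = λ² - 0 - 5 = 484 - 5 ≡ 15; y = λ·(0 - 15) - 3 ≡ 15. → (15, 15)
5Q: (15, 15) + (5, 26). λ = (26 - 15)/(5 - 15) ≡ 11/19 mod 29. 19⁻¹ ≡ 26 (mod 29), so λ ≡ 25.
  x = λ² - 15 - 5 = 625 - 20 ≡ 25; y = λ·(15 - 25) - 15 ≡ 25. → (25, 25)
6Q: (25, 25) + (5, 26). λ = (26 - 25)/(5 - 25) ≡ 1/9 mod 29. 9⁻¹ ≡ 13 (mod 29), so λ ≡ 13.
  x = λ² - 25 - 5 = 169 - 30 ≡ 23; y = λ·(25 - 23) - 25 ≡ 1. → (23, 1)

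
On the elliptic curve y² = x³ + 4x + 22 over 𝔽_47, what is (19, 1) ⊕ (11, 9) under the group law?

(19, 1) + (11, 9). λ = (9 - 1)/(11 - 19) ≡ 8/39 mod 47. 39⁻¹ ≡ 41 (mod 47) since 39·41 = 1599 ≡ 1, so λ ≡ 46.
  x = λ² - 19 - 11 = 2116 - 30 ≡ 18; y = λ·(19 - 18) - 1 ≡ 45. → (18, 45)

(18, 45)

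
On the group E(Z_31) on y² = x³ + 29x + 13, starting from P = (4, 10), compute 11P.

(30, 18)

Double-and-add on 11 = (1011)₂. Start with P = (4, 10) for the leading 1-bit.
double: tangent at (4, 10): λ = (3·4² + 29)/(2·10) ≡ 15/20. 20⁻¹ ≡ 14 (mod 31), so λ ≡ 15·14 ≡ 24.
  x = λ² - 4 - 4 = 576 - 8 ≡ 10; y = λ·(4 - 10) - 10 ≡ 1. → (10, 1)
double: tangent at (10, 1): λ = (3·10² + 29)/(2·1) ≡ 19/2. 2⁻¹ ≡ 16 (mod 31), so λ ≡ 19·16 ≡ 25.
  x = λ² - 10 - 10 = 625 - 20 ≡ 16; y = λ·(10 - 16) - 1 ≡ 4. → (16, 4)
add P: (16, 4) + (4, 10). λ = (10 - 4)/(4 - 16) ≡ 6/19 mod 31. 19⁻¹ ≡ 18 (mod 31) since 19·18 = 342 ≡ 1, so λ ≡ 15.
  x = λ² - 16 - 4 = 225 - 20 ≡ 19; y = λ·(16 - 19) - 4 ≡ 13. → (19, 13)
double: tangent at (19, 13): λ = (3·19² + 29)/(2·13) ≡ 27/26. 26⁻¹ ≡ 6 (mod 31) since 26·6 = 156 ≡ 1, so λ ≡ 27·6 ≡ 7.
  x = λ² - 19 - 19 = 49 - 38 ≡ 11; y = λ·(19 - 11) - 13 ≡ 12. → (11, 12)
add P: (11, 12) + (4, 10). λ = (10 - 12)/(4 - 11) ≡ 29/24 mod 31. 24⁻¹ ≡ 22 (mod 31), so λ ≡ 18.
  x = λ² - 11 - 4 = 324 - 15 ≡ 30; y = λ·(11 - 30) - 12 ≡ 18. → (30, 18)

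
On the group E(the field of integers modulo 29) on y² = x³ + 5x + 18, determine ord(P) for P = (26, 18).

2P: tangent at (26, 18): λ = (3·26² + 5)/(2·18) ≡ 3/7. 7⁻¹ ≡ 25 (mod 29), so λ ≡ 3·25 ≡ 17.
  x = λ² - 26 - 26 = 289 - 52 ≡ 5; y = λ·(26 - 5) - 18 ≡ 20. → (5, 20)
3P: (5, 20) + (26, 18). λ = (18 - 20)/(26 - 5) ≡ 27/21 mod 29. 21⁻¹ ≡ 18 (mod 29), so λ ≡ 22.
  x = λ² - 5 - 26 = 484 - 31 ≡ 18; y = λ·(5 - 18) - 20 ≡ 13. → (18, 13)
4P: (18, 13) + (26, 18). λ = (18 - 13)/(26 - 18) ≡ 5/8 mod 29. 8⁻¹ ≡ 11 (mod 29), so λ ≡ 26.
  x = λ² - 18 - 26 = 676 - 44 ≡ 23; y = λ·(18 - 23) - 13 ≡ 2. → (23, 2)
5P: (23, 2) + (26, 18). λ = (18 - 2)/(26 - 23) ≡ 16/3 mod 29. 3⁻¹ ≡ 10 (mod 29) since 3·10 = 30 ≡ 1, so λ ≡ 15.
  x = λ² - 23 - 26 = 225 - 49 ≡ 2; y = λ·(23 - 2) - 2 ≡ 23. → (2, 23)
6P: (2, 23) + (26, 18). λ = (18 - 23)/(26 - 2) ≡ 24/24 mod 29. 24⁻¹ ≡ 23 (mod 29) since 24·23 = 552 ≡ 1, so λ ≡ 1.
  x = λ² - 2 - 26 = 1 - 28 ≡ 2; y = λ·(2 - 2) - 23 ≡ 6. → (2, 6)
7P: (2, 6) + (26, 18). λ = (18 - 6)/(26 - 2) ≡ 12/24 mod 29. 24⁻¹ ≡ 23 (mod 29), so λ ≡ 15.
  x = λ² - 2 - 26 = 225 - 28 ≡ 23; y = λ·(2 - 23) - 6 ≡ 27. → (23, 27)
8P: (23, 27) + (26, 18). λ = (18 - 27)/(26 - 23) ≡ 20/3 mod 29. 3⁻¹ ≡ 10 (mod 29) since 3·10 = 30 ≡ 1, so λ ≡ 26.
  x = λ² - 23 - 26 = 676 - 49 ≡ 18; y = λ·(23 - 18) - 27 ≡ 16. → (18, 16)
9P: (18, 16) + (26, 18). λ = (18 - 16)/(26 - 18) ≡ 2/8 mod 29. 8⁻¹ ≡ 11 (mod 29), so λ ≡ 22.
  x = λ² - 18 - 26 = 484 - 44 ≡ 5; y = λ·(18 - 5) - 16 ≡ 9. → (5, 9)
10P: (5, 9) + (26, 18). λ = (18 - 9)/(26 - 5) ≡ 9/21 mod 29. 21⁻¹ ≡ 18 (mod 29) since 21·18 = 378 ≡ 1, so λ ≡ 17.
  x = λ² - 5 - 26 = 289 - 31 ≡ 26; y = λ·(5 - 26) - 9 ≡ 11. → (26, 11)
11P: (26, 11) + (26, 18): same x and y₁ ≡ -y₂, so the sum is O.
11P = O, so the order is 11.

11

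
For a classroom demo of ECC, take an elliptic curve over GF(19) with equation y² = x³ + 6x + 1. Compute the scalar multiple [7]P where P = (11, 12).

(11, 12)

Double-and-add on 7 = (111)₂. Start with P = (11, 12) for the leading 1-bit.
double: tangent at (11, 12): λ = (3·11² + 6)/(2·12) ≡ 8/5. 5⁻¹ ≡ 4 (mod 19) since 5·4 = 20 ≡ 1, so λ ≡ 8·4 ≡ 13.
  x = λ² - 11 - 11 = 169 - 22 ≡ 14; y = λ·(11 - 14) - 12 ≡ 6. → (14, 6)
add P: (14, 6) + (11, 12). λ = (12 - 6)/(11 - 14) ≡ 6/16 mod 19. 16⁻¹ ≡ 6 (mod 19) since 16·6 = 96 ≡ 1, so λ ≡ 17.
  x = λ² - 14 - 11 = 289 - 25 ≡ 17; y = λ·(14 - 17) - 6 ≡ 0. → (17, 0)
double: (17, 0) + (17, 0): same x and y₁ ≡ -y₂, so the sum is the point at infinity.
add P: the point at infinity + (11, 12) = (11, 12) (identity).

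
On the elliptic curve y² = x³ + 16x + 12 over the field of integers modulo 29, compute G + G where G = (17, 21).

tangent at (17, 21): λ = (3·17² + 16)/(2·21) ≡ 13/13. 13⁻¹ ≡ 9 (mod 29) since 13·9 = 117 ≡ 1, so λ ≡ 13·9 ≡ 1.
  x = λ² - 17 - 17 = 1 - 34 ≡ 25; y = λ·(17 - 25) - 21 ≡ 0. → (25, 0)

(25, 0)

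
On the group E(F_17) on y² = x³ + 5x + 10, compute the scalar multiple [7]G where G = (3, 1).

(6, 16)

Repeated addition: build up to 7G.
2G: tangent at (3, 1): λ = (3·3² + 5)/(2·1) ≡ 15/2. 2⁻¹ ≡ 9 (mod 17) since 2·9 = 18 ≡ 1, so λ ≡ 15·9 ≡ 16.
  x = λ² - 3 - 3 = 256 - 6 ≡ 12; y = λ·(3 - 12) - 1 ≡ 8. → (12, 8)
3G: (12, 8) + (3, 1). λ = (1 - 8)/(3 - 12) ≡ 10/8 mod 17. 8⁻¹ ≡ 15 (mod 17), so λ ≡ 14.
  x = λ² - 12 - 3 = 196 - 15 ≡ 11; y = λ·(12 - 11) - 8 ≡ 6. → (11, 6)
4G: (11, 6) + (3, 1). λ = (1 - 6)/(3 - 11) ≡ 12/9 mod 17. 9⁻¹ ≡ 2 (mod 17), so λ ≡ 7.
  x = λ² - 11 - 3 = 49 - 14 ≡ 1; y = λ·(11 - 1) - 6 ≡ 13. → (1, 13)
5G: (1, 13) + (3, 1). λ = (1 - 13)/(3 - 1) ≡ 5/2 mod 17. 2⁻¹ ≡ 9 (mod 17), so λ ≡ 11.
  x = λ² - 1 - 3 = 121 - 4 ≡ 15; y = λ·(1 - 15) - 13 ≡ 3. → (15, 3)
6G: (15, 3) + (3, 1). λ = (1 - 3)/(3 - 15) ≡ 15/5 mod 17. 5⁻¹ ≡ 7 (mod 17), so λ ≡ 3.
  x = λ² - 15 - 3 = 9 - 18 ≡ 8; y = λ·(15 - 8) - 3 ≡ 1. → (8, 1)
7G: (8, 1) + (3, 1). λ = (1 - 1)/(3 - 8) ≡ 0/12 mod 17. 12⁻¹ ≡ 10 (mod 17) since 12·10 = 120 ≡ 1, so λ ≡ 0.
  x = λ² - 8 - 3 = 0 - 11 ≡ 6; y = λ·(8 - 6) - 1 ≡ 16. → (6, 16)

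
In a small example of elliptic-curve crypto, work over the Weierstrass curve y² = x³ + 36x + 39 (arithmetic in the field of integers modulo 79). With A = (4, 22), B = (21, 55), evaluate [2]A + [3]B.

(8, 72)

First 2A:
Repeated addition: build up to 2A.
2A: tangent at (4, 22): λ = (3·4² + 36)/(2·22) ≡ 5/44. 44⁻¹ ≡ 9 (mod 79), so λ ≡ 5·9 ≡ 45.
  x = λ² - 4 - 4 = 2025 - 8 ≡ 42; y = λ·(4 - 42) - 22 ≡ 6. → (42, 6)
2A = (42, 6).
Next 3B:
Repeated addition: build up to 3B.
2B: tangent at (21, 55): λ = (3·21² + 36)/(2·55) ≡ 16/31. 31⁻¹ ≡ 51 (mod 79), so λ ≡ 16·51 ≡ 26.
  x = λ² - 21 - 21 = 676 - 42 ≡ 2; y = λ·(21 - 2) - 55 ≡ 44. → (2, 44)
3B: (2, 44) + (21, 55). λ = (55 - 44)/(21 - 2) ≡ 11/19 mod 79. 19⁻¹ ≡ 25 (mod 79) since 19·25 = 475 ≡ 1, so λ ≡ 38.
  x = λ² - 2 - 21 = 1444 - 23 ≡ 78; y = λ·(2 - 78) - 44 ≡ 70. → (78, 70)
3B = (78, 70).
Finally 2A + 3B:
(42, 6) + (78, 70). λ = (70 - 6)/(78 - 42) ≡ 64/36 mod 79. 36⁻¹ ≡ 11 (mod 79), so λ ≡ 72.
  x = λ² - 42 - 78 = 5184 - 120 ≡ 8; y = λ·(42 - 8) - 6 ≡ 72. → (8, 72)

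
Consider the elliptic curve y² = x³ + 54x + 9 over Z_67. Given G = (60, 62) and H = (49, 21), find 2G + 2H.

(1, 8)

First 2G:
Repeated addition: build up to 2G.
2G: tangent at (60, 62): λ = (3·60² + 54)/(2·62) ≡ 0/57. 57⁻¹ ≡ 20 (mod 67), so λ ≡ 0·20 ≡ 0.
  x = λ² - 60 - 60 = 0 - 120 ≡ 14; y = λ·(60 - 14) - 62 ≡ 5. → (14, 5)
2G = (14, 5).
Next 2H:
Repeated addition: build up to 2H.
2H: tangent at (49, 21): λ = (3·49² + 54)/(2·21) ≡ 21/42. 42⁻¹ ≡ 8 (mod 67), so λ ≡ 21·8 ≡ 34.
  x = λ² - 49 - 49 = 1156 - 98 ≡ 53; y = λ·(49 - 53) - 21 ≡ 44. → (53, 44)
2H = (53, 44).
Finally 2G + 2H:
(14, 5) + (53, 44). λ = (44 - 5)/(53 - 14) ≡ 39/39 mod 67. 39⁻¹ ≡ 55 (mod 67) since 39·55 = 2145 ≡ 1, so λ ≡ 1.
  x = λ² - 14 - 53 = 1 - 67 ≡ 1; y = λ·(14 - 1) - 5 ≡ 8. → (1, 8)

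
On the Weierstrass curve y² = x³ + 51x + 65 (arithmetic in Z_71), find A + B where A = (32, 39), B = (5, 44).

(54, 65)

(32, 39) + (5, 44). λ = (44 - 39)/(5 - 32) ≡ 5/44 mod 71. 44⁻¹ ≡ 21 (mod 71), so λ ≡ 34.
  x = λ² - 32 - 5 = 1156 - 37 ≡ 54; y = λ·(32 - 54) - 39 ≡ 65. → (54, 65)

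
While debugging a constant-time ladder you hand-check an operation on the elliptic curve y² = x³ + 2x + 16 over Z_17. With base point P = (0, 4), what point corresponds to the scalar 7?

Double-and-add on 7 = (111)₂. Start with P = (0, 4) for the leading 1-bit.
double: tangent at (0, 4): λ = (3·0² + 2)/(2·4) ≡ 2/8. 8⁻¹ ≡ 15 (mod 17), so λ ≡ 2·15 ≡ 13.
  x = λ² - 0 - 0 = 169 - 0 ≡ 16; y = λ·(0 - 16) - 4 ≡ 9. → (16, 9)
add P: (16, 9) + (0, 4). λ = (4 - 9)/(0 - 16) ≡ 12/1 mod 17. 1⁻¹ ≡ 1 (mod 17), so λ ≡ 12.
  x = λ² - 16 - 0 = 144 - 16 ≡ 9; y = λ·(16 - 9) - 9 ≡ 7. → (9, 7)
double: tangent at (9, 7): λ = (3·9² + 2)/(2·7) ≡ 7/14. 14⁻¹ ≡ 11 (mod 17), so λ ≡ 7·11 ≡ 9.
  x = λ² - 9 - 9 = 81 - 18 ≡ 12; y = λ·(9 - 12) - 7 ≡ 0. → (12, 0)
add P: (12, 0) + (0, 4). λ = (4 - 0)/(0 - 12) ≡ 4/5 mod 17. 5⁻¹ ≡ 7 (mod 17) since 5·7 = 35 ≡ 1, so λ ≡ 11.
  x = λ² - 12 - 0 = 121 - 12 ≡ 7; y = λ·(12 - 7) - 0 ≡ 4. → (7, 4)

(7, 4)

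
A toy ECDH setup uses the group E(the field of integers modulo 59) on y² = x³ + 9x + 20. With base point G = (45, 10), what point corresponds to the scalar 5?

Repeated addition: build up to 5G.
2G: tangent at (45, 10): λ = (3·45² + 9)/(2·10) ≡ 7/20. 20⁻¹ ≡ 3 (mod 59), so λ ≡ 7·3 ≡ 21.
  x = λ² - 45 - 45 = 441 - 90 ≡ 56; y = λ·(45 - 56) - 10 ≡ 54. → (56, 54)
3G: (56, 54) + (45, 10). λ = (10 - 54)/(45 - 56) ≡ 15/48 mod 59. 48⁻¹ ≡ 16 (mod 59), so λ ≡ 4.
  x = λ² - 56 - 45 = 16 - 101 ≡ 33; y = λ·(56 - 33) - 54 ≡ 38. → (33, 38)
4G: (33, 38) + (45, 10). λ = (10 - 38)/(45 - 33) ≡ 31/12 mod 59. 12⁻¹ ≡ 5 (mod 59), so λ ≡ 37.
  x = λ² - 33 - 45 = 1369 - 78 ≡ 52; y = λ·(33 - 52) - 38 ≡ 26. → (52, 26)
5G: (52, 26) + (45, 10). λ = (10 - 26)/(45 - 52) ≡ 43/52 mod 59. 52⁻¹ ≡ 42 (mod 59) since 52·42 = 2184 ≡ 1, so λ ≡ 36.
  x = λ² - 52 - 45 = 1296 - 97 ≡ 19; y = λ·(52 - 19) - 26 ≡ 41. → (19, 41)

(19, 41)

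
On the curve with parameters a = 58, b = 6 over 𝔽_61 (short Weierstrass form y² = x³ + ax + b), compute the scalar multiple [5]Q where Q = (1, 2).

Repeated addition: build up to 5Q.
2Q: tangent at (1, 2): λ = (3·1² + 58)/(2·2) ≡ 0/4. 4⁻¹ ≡ 46 (mod 61) since 4·46 = 184 ≡ 1, so λ ≡ 0·46 ≡ 0.
  x = λ² - 1 - 1 = 0 - 2 ≡ 59; y = λ·(1 - 59) - 2 ≡ 59. → (59, 59)
3Q: (59, 59) + (1, 2). λ = (2 - 59)/(1 - 59) ≡ 4/3 mod 61. 3⁻¹ ≡ 41 (mod 61) since 3·41 = 123 ≡ 1, so λ ≡ 42.
  x = λ² - 59 - 1 = 1764 - 60 ≡ 57; y = λ·(59 - 57) - 59 ≡ 25. → (57, 25)
4Q: (57, 25) + (1, 2). λ = (2 - 25)/(1 - 57) ≡ 38/5 mod 61. 5⁻¹ ≡ 49 (mod 61) since 5·49 = 245 ≡ 1, so λ ≡ 32.
  x = λ² - 57 - 1 = 1024 - 58 ≡ 51; y = λ·(57 - 51) - 25 ≡ 45. → (51, 45)
5Q: (51, 45) + (1, 2). λ = (2 - 45)/(1 - 51) ≡ 18/11 mod 61. 11⁻¹ ≡ 50 (mod 61) since 11·50 = 550 ≡ 1, so λ ≡ 46.
  x = λ² - 51 - 1 = 2116 - 52 ≡ 51; y = λ·(51 - 51) - 45 ≡ 16. → (51, 16)

(51, 16)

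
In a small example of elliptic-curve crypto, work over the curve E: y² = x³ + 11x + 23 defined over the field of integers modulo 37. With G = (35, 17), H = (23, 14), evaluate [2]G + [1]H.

(7, 6)

First 2G:
Repeated addition: build up to 2G.
2G: tangent at (35, 17): λ = (3·35² + 11)/(2·17) ≡ 23/34. 34⁻¹ ≡ 12 (mod 37) since 34·12 = 408 ≡ 1, so λ ≡ 23·12 ≡ 17.
  x = λ² - 35 - 35 = 289 - 70 ≡ 34; y = λ·(35 - 34) - 17 ≡ 0. → (34, 0)
2G = (34, 0).
Finally 2G + H:
(34, 0) + (23, 14). λ = (14 - 0)/(23 - 34) ≡ 14/26 mod 37. 26⁻¹ ≡ 10 (mod 37), so λ ≡ 29.
  x = λ² - 34 - 23 = 841 - 57 ≡ 7; y = λ·(34 - 7) - 0 ≡ 6. → (7, 6)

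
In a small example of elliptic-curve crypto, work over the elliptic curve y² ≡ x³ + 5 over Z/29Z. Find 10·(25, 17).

Write G = (25, 17).
Repeated addition: build up to 10G.
2G: tangent at (25, 17): λ = (3·25² + 0)/(2·17) ≡ 19/5. 5⁻¹ ≡ 6 (mod 29) since 5·6 = 30 ≡ 1, so λ ≡ 19·6 ≡ 27.
  x = λ² - 25 - 25 = 729 - 50 ≡ 12; y = λ·(25 - 12) - 17 ≡ 15. → (12, 15)
3G: (12, 15) + (25, 17). λ = (17 - 15)/(25 - 12) ≡ 2/13 mod 29. 13⁻¹ ≡ 9 (mod 29) since 13·9 = 117 ≡ 1, so λ ≡ 18.
  x = λ² - 12 - 25 = 324 - 37 ≡ 26; y = λ·(12 - 26) - 15 ≡ 23. → (26, 23)
4G: (26, 23) + (25, 17). λ = (17 - 23)/(25 - 26) ≡ 23/28 mod 29. 28⁻¹ ≡ 28 (mod 29), so λ ≡ 6.
  x = λ² - 26 - 25 = 36 - 51 ≡ 14; y = λ·(26 - 14) - 23 ≡ 20. → (14, 20)
5G: (14, 20) + (25, 17). λ = (17 - 20)/(25 - 14) ≡ 26/11 mod 29. 11⁻¹ ≡ 8 (mod 29) since 11·8 = 88 ≡ 1, so λ ≡ 5.
  x = λ² - 14 - 25 = 25 - 39 ≡ 15; y = λ·(14 - 15) - 20 ≡ 4. → (15, 4)
6G: (15, 4) + (25, 17). λ = (17 - 4)/(25 - 15) ≡ 13/10 mod 29. 10⁻¹ ≡ 3 (mod 29), so λ ≡ 10.
  x = λ² - 15 - 25 = 100 - 40 ≡ 2; y = λ·(15 - 2) - 4 ≡ 10. → (2, 10)
7G: (2, 10) + (25, 17). λ = (17 - 10)/(25 - 2) ≡ 7/23 mod 29. 23⁻¹ ≡ 24 (mod 29), so λ ≡ 23.
  x = λ² - 2 - 25 = 529 - 27 ≡ 9; y = λ·(2 - 9) - 10 ≡ 3. → (9, 3)
8G: (9, 3) + (25, 17). λ = (17 - 3)/(25 - 9) ≡ 14/16 mod 29. 16⁻¹ ≡ 20 (mod 29), so λ ≡ 19.
  x = λ² - 9 - 25 = 361 - 34 ≡ 8; y = λ·(9 - 8) - 3 ≡ 16. → (8, 16)
9G: (8, 16) + (25, 17). λ = (17 - 16)/(25 - 8) ≡ 1/17 mod 29. 17⁻¹ ≡ 12 (mod 29), so λ ≡ 12.
  x = λ² - 8 - 25 = 144 - 33 ≡ 24; y = λ·(8 - 24) - 16 ≡ 24. → (24, 24)
10G: (24, 24) + (25, 17). λ = (17 - 24)/(25 - 24) ≡ 22/1 mod 29. 1⁻¹ ≡ 1 (mod 29) since 1·1 = 1 ≡ 1, so λ ≡ 22.
  x = λ² - 24 - 25 = 484 - 49 ≡ 0; y = λ·(24 - 0) - 24 ≡ 11. → (0, 11)

(0, 11)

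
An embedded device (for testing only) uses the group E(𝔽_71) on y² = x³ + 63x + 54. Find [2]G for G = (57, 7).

tangent at (57, 7): λ = (3·57² + 63)/(2·7) ≡ 12/14. 14⁻¹ ≡ 66 (mod 71) since 14·66 = 924 ≡ 1, so λ ≡ 12·66 ≡ 11.
  x = λ² - 57 - 57 = 121 - 114 ≡ 7; y = λ·(57 - 7) - 7 ≡ 46. → (7, 46)

(7, 46)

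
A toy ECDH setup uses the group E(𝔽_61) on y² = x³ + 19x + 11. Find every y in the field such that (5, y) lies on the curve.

x³ + 19x + 11 = 231 ≡ 48 (mod 61).
Square roots of 48 mod 61: 29 and 32 (since 29² = 841 ≡ 48).

29, 32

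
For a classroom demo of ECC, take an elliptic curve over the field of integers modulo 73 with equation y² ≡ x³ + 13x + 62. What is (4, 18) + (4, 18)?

(57, 24)

tangent at (4, 18): λ = (3·4² + 13)/(2·18) ≡ 61/36. 36⁻¹ ≡ 71 (mod 73) since 36·71 = 2556 ≡ 1, so λ ≡ 61·71 ≡ 24.
  x = λ² - 4 - 4 = 576 - 8 ≡ 57; y = λ·(4 - 57) - 18 ≡ 24. → (57, 24)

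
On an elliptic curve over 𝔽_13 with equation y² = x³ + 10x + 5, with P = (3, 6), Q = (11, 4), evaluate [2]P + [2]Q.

(1, 9)

First 2P:
Repeated addition: build up to 2P.
2P: tangent at (3, 6): λ = (3·3² + 10)/(2·6) ≡ 11/12. 12⁻¹ ≡ 12 (mod 13), so λ ≡ 11·12 ≡ 2.
  x = λ² - 3 - 3 = 4 - 6 ≡ 11; y = λ·(3 - 11) - 6 ≡ 4. → (11, 4)
2P = (11, 4).
Next 2Q:
Repeated addition: build up to 2Q.
2Q: tangent at (11, 4): λ = (3·11² + 10)/(2·4) ≡ 9/8. 8⁻¹ ≡ 5 (mod 13), so λ ≡ 9·5 ≡ 6.
  x = λ² - 11 - 11 = 36 - 22 ≡ 1; y = λ·(11 - 1) - 4 ≡ 4. → (1, 4)
2Q = (1, 4).
Finally 2P + 2Q:
(11, 4) + (1, 4). λ = (4 - 4)/(1 - 11) ≡ 0/3 mod 13. 3⁻¹ ≡ 9 (mod 13), so λ ≡ 0.
  x = λ² - 11 - 1 = 0 - 12 ≡ 1; y = λ·(11 - 1) - 4 ≡ 9. → (1, 9)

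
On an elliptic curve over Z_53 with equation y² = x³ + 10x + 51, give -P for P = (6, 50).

(6, 3)

-(6, 50) = (6, -50 mod 53) = (6, 3).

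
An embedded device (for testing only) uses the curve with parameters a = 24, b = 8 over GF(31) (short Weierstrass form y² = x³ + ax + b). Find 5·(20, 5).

(19, 10)

Write P = (20, 5).
Double-and-add on 5 = (101)₂. Start with P = (20, 5) for the leading 1-bit.
double: tangent at (20, 5): λ = (3·20² + 24)/(2·5) ≡ 15/10. 10⁻¹ ≡ 28 (mod 31) since 10·28 = 280 ≡ 1, so λ ≡ 15·28 ≡ 17.
  x = λ² - 20 - 20 = 289 - 40 ≡ 1; y = λ·(20 - 1) - 5 ≡ 8. → (1, 8)
double: tangent at (1, 8): λ = (3·1² + 24)/(2·8) ≡ 27/16. 16⁻¹ ≡ 2 (mod 31), so λ ≡ 27·2 ≡ 23.
  x = λ² - 1 - 1 = 529 - 2 ≡ 0; y = λ·(1 - 0) - 8 ≡ 15. → (0, 15)
add P: (0, 15) + (20, 5). λ = (5 - 15)/(20 - 0) ≡ 21/20 mod 31. 20⁻¹ ≡ 14 (mod 31), so λ ≡ 15.
  x = λ² - 0 - 20 = 225 - 20 ≡ 19; y = λ·(0 - 19) - 15 ≡ 10. → (19, 10)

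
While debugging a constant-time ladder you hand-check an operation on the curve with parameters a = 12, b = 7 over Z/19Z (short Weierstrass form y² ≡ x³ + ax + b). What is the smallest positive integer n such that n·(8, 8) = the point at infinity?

5

2P: tangent at (8, 8): λ = (3·8² + 12)/(2·8) ≡ 14/16. 16⁻¹ ≡ 6 (mod 19), so λ ≡ 14·6 ≡ 8.
  x = λ² - 8 - 8 = 64 - 16 ≡ 10; y = λ·(8 - 10) - 8 ≡ 14. → (10, 14)
3P: (10, 14) + (8, 8). λ = (8 - 14)/(8 - 10) ≡ 13/17 mod 19. 17⁻¹ ≡ 9 (mod 19) since 17·9 = 153 ≡ 1, so λ ≡ 3.
  x = λ² - 10 - 8 = 9 - 18 ≡ 10; y = λ·(10 - 10) - 14 ≡ 5. → (10, 5)
4P: (10, 5) + (8, 8). λ = (8 - 5)/(8 - 10) ≡ 3/17 mod 19. 17⁻¹ ≡ 9 (mod 19), so λ ≡ 8.
  x = λ² - 10 - 8 = 64 - 18 ≡ 8; y = λ·(10 - 8) - 5 ≡ 11. → (8, 11)
5P: (8, 11) + (8, 8): same x and y₁ ≡ -y₂, so the sum is the point at infinity.
5P = the point at infinity, so the order is 5.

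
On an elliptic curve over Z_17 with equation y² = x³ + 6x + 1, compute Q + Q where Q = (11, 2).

(4, 2)

tangent at (11, 2): λ = (3·11² + 6)/(2·2) ≡ 12/4. 4⁻¹ ≡ 13 (mod 17) since 4·13 = 52 ≡ 1, so λ ≡ 12·13 ≡ 3.
  x = λ² - 11 - 11 = 9 - 22 ≡ 4; y = λ·(11 - 4) - 2 ≡ 2. → (4, 2)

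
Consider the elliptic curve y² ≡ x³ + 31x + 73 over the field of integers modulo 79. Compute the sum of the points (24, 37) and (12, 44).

(0, 28)

(24, 37) + (12, 44). λ = (44 - 37)/(12 - 24) ≡ 7/67 mod 79. 67⁻¹ ≡ 46 (mod 79), so λ ≡ 6.
  x = λ² - 24 - 12 = 36 - 36 ≡ 0; y = λ·(24 - 0) - 37 ≡ 28. → (0, 28)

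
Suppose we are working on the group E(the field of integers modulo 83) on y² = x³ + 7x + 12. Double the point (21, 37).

tangent at (21, 37): λ = (3·21² + 7)/(2·37) ≡ 2/74. 74⁻¹ ≡ 46 (mod 83) since 74·46 = 3404 ≡ 1, so λ ≡ 2·46 ≡ 9.
  x = λ² - 21 - 21 = 81 - 42 ≡ 39; y = λ·(21 - 39) - 37 ≡ 50. → (39, 50)

(39, 50)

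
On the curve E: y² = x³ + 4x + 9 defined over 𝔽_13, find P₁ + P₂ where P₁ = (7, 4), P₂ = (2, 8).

(1, 12)

(7, 4) + (2, 8). λ = (8 - 4)/(2 - 7) ≡ 4/8 mod 13. 8⁻¹ ≡ 5 (mod 13), so λ ≡ 7.
  x = λ² - 7 - 2 = 49 - 9 ≡ 1; y = λ·(7 - 1) - 4 ≡ 12. → (1, 12)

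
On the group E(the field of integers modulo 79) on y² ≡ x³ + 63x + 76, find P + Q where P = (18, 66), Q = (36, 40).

(70, 53)

(18, 66) + (36, 40). λ = (40 - 66)/(36 - 18) ≡ 53/18 mod 79. 18⁻¹ ≡ 22 (mod 79), so λ ≡ 60.
  x = λ² - 18 - 36 = 3600 - 54 ≡ 70; y = λ·(18 - 70) - 66 ≡ 53. → (70, 53)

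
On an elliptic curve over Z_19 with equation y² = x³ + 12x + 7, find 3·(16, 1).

(15, 16)

Write P = (16, 1).
Repeated addition: build up to 3P.
2P: tangent at (16, 1): λ = (3·16² + 12)/(2·1) ≡ 1/2. 2⁻¹ ≡ 10 (mod 19), so λ ≡ 1·10 ≡ 10.
  x = λ² - 16 - 16 = 100 - 32 ≡ 11; y = λ·(16 - 11) - 1 ≡ 11. → (11, 11)
3P: (11, 11) + (16, 1). λ = (1 - 11)/(16 - 11) ≡ 9/5 mod 19. 5⁻¹ ≡ 4 (mod 19) since 5·4 = 20 ≡ 1, so λ ≡ 17.
  x = λ² - 11 - 16 = 289 - 27 ≡ 15; y = λ·(11 - 15) - 11 ≡ 16. → (15, 16)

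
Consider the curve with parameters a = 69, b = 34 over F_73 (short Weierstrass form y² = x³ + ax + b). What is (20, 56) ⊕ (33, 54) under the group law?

(17, 39)

(20, 56) + (33, 54). λ = (54 - 56)/(33 - 20) ≡ 71/13 mod 73. 13⁻¹ ≡ 45 (mod 73) since 13·45 = 585 ≡ 1, so λ ≡ 56.
  x = λ² - 20 - 33 = 3136 - 53 ≡ 17; y = λ·(20 - 17) - 56 ≡ 39. → (17, 39)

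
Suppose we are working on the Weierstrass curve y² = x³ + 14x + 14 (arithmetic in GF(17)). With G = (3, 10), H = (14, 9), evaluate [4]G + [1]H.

(6, 5)

First 4G:
Double-and-add on 4 = (100)₂. Start with G = (3, 10) for the leading 1-bit.
double: tangent at (3, 10): λ = (3·3² + 14)/(2·10) ≡ 7/3. 3⁻¹ ≡ 6 (mod 17) since 3·6 = 18 ≡ 1, so λ ≡ 7·6 ≡ 8.
  x = λ² - 3 - 3 = 64 - 6 ≡ 7; y = λ·(3 - 7) - 10 ≡ 9. → (7, 9)
double: tangent at (7, 9): λ = (3·7² + 14)/(2·9) ≡ 8/1. 1⁻¹ ≡ 1 (mod 17), so λ ≡ 8·1 ≡ 8.
  x = λ² - 7 - 7 = 64 - 14 ≡ 16; y = λ·(7 - 16) - 9 ≡ 4. → (16, 4)
4G = (16, 4).
Finally 4G + H:
(16, 4) + (14, 9). λ = (9 - 4)/(14 - 16) ≡ 5/15 mod 17. 15⁻¹ ≡ 8 (mod 17), so λ ≡ 6.
  x = λ² - 16 - 14 = 36 - 30 ≡ 6; y = λ·(16 - 6) - 4 ≡ 5. → (6, 5)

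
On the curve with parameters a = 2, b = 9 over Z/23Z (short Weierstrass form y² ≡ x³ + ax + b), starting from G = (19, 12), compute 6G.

(8, 10)

Double-and-add on 6 = (110)₂. Start with G = (19, 12) for the leading 1-bit.
double: tangent at (19, 12): λ = (3·19² + 2)/(2·12) ≡ 4/1. 1⁻¹ ≡ 1 (mod 23), so λ ≡ 4·1 ≡ 4.
  x = λ² - 19 - 19 = 16 - 38 ≡ 1; y = λ·(19 - 1) - 12 ≡ 14. → (1, 14)
add G: (1, 14) + (19, 12). λ = (12 - 14)/(19 - 1) ≡ 21/18 mod 23. 18⁻¹ ≡ 9 (mod 23) since 18·9 = 162 ≡ 1, so λ ≡ 5.
  x = λ² - 1 - 19 = 25 - 20 ≡ 5; y = λ·(1 - 5) - 14 ≡ 12. → (5, 12)
double: tangent at (5, 12): λ = (3·5² + 2)/(2·12) ≡ 8/1. 1⁻¹ ≡ 1 (mod 23) since 1·1 = 1 ≡ 1, so λ ≡ 8·1 ≡ 8.
  x = λ² - 5 - 5 = 64 - 10 ≡ 8; y = λ·(5 - 8) - 12 ≡ 10. → (8, 10)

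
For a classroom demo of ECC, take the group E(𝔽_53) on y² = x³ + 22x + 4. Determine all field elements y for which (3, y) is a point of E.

16, 37

x³ + 22x + 4 = 97 ≡ 44 (mod 53).
Square roots of 44 mod 53: 16 and 37 (since 16² = 256 ≡ 44).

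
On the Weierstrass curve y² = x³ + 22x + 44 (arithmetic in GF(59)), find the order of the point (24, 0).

2P: (24, 0) + (24, 0): same x and y₁ ≡ -y₂, so the sum is the point at infinity.
2P = the point at infinity, so the order is 2.

2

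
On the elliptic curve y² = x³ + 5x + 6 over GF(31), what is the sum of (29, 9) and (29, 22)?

O

The two points share x = 29 and their y-coordinates satisfy 9 + 22 ≡ 0 (mod 31), so they are inverses. Their sum is O.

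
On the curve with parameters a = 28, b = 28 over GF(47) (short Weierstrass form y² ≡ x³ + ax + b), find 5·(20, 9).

Write P = (20, 9).
Double-and-add on 5 = (101)₂. Start with P = (20, 9) for the leading 1-bit.
double: tangent at (20, 9): λ = (3·20² + 28)/(2·9) ≡ 6/18. 18⁻¹ ≡ 34 (mod 47) since 18·34 = 612 ≡ 1, so λ ≡ 6·34 ≡ 16.
  x = λ² - 20 - 20 = 256 - 40 ≡ 28; y = λ·(20 - 28) - 9 ≡ 4. → (28, 4)
double: tangent at (28, 4): λ = (3·28² + 28)/(2·4) ≡ 30/8. 8⁻¹ ≡ 6 (mod 47), so λ ≡ 30·6 ≡ 39.
  x = λ² - 28 - 28 = 1521 - 56 ≡ 8; y = λ·(28 - 8) - 4 ≡ 24. → (8, 24)
add P: (8, 24) + (20, 9). λ = (9 - 24)/(20 - 8) ≡ 32/12 mod 47. 12⁻¹ ≡ 4 (mod 47), so λ ≡ 34.
  x = λ² - 8 - 20 = 1156 - 28 ≡ 0; y = λ·(8 - 0) - 24 ≡ 13. → (0, 13)

(0, 13)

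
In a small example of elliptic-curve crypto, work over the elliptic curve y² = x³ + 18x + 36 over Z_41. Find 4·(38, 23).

Write G = (38, 23).
Double-and-add on 4 = (100)₂. Start with G = (38, 23) for the leading 1-bit.
double: tangent at (38, 23): λ = (3·38² + 18)/(2·23) ≡ 4/5. 5⁻¹ ≡ 33 (mod 41), so λ ≡ 4·33 ≡ 9.
  x = λ² - 38 - 38 = 81 - 76 ≡ 5; y = λ·(38 - 5) - 23 ≡ 28. → (5, 28)
double: tangent at (5, 28): λ = (3·5² + 18)/(2·28) ≡ 11/15. 15⁻¹ ≡ 11 (mod 41) since 15·11 = 165 ≡ 1, so λ ≡ 11·11 ≡ 39.
  x = λ² - 5 - 5 = 1521 - 10 ≡ 35; y = λ·(5 - 35) - 28 ≡ 32. → (35, 32)

(35, 32)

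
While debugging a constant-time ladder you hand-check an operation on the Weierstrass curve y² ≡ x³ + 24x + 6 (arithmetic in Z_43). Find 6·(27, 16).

(24, 1)

Write Q = (27, 16).
Repeated addition: build up to 6Q.
2Q: tangent at (27, 16): λ = (3·27² + 24)/(2·16) ≡ 18/32. 32⁻¹ ≡ 39 (mod 43), so λ ≡ 18·39 ≡ 14.
  x = λ² - 27 - 27 = 196 - 54 ≡ 13; y = λ·(27 - 13) - 16 ≡ 8. → (13, 8)
3Q: (13, 8) + (27, 16). λ = (16 - 8)/(27 - 13) ≡ 8/14 mod 43. 14⁻¹ ≡ 40 (mod 43) since 14·40 = 560 ≡ 1, so λ ≡ 19.
  x = λ² - 13 - 27 = 361 - 40 ≡ 20; y = λ·(13 - 20) - 8 ≡ 31. → (20, 31)
4Q: (20, 31) + (27, 16). λ = (16 - 31)/(27 - 20) ≡ 28/7 mod 43. 7⁻¹ ≡ 37 (mod 43) since 7·37 = 259 ≡ 1, so λ ≡ 4.
  x = λ² - 20 - 27 = 16 - 47 ≡ 12; y = λ·(20 - 12) - 31 ≡ 1. → (12, 1)
5Q: (12, 1) + (27, 16). λ = (16 - 1)/(27 - 12) ≡ 15/15 mod 43. 15⁻¹ ≡ 23 (mod 43), so λ ≡ 1.
  x = λ² - 12 - 27 = 1 - 39 ≡ 5; y = λ·(12 - 5) - 1 ≡ 6. → (5, 6)
6Q: (5, 6) + (27, 16). λ = (16 - 6)/(27 - 5) ≡ 10/22 mod 43. 22⁻¹ ≡ 2 (mod 43) since 22·2 = 44 ≡ 1, so λ ≡ 20.
  x = λ² - 5 - 27 = 400 - 32 ≡ 24; y = λ·(5 - 24) - 6 ≡ 1. → (24, 1)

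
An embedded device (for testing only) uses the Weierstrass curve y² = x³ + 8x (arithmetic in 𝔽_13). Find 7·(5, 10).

Write G = (5, 10).
Double-and-add on 7 = (111)₂. Start with G = (5, 10) for the leading 1-bit.
double: tangent at (5, 10): λ = (3·5² + 8)/(2·10) ≡ 5/7. 7⁻¹ ≡ 2 (mod 13) since 7·2 = 14 ≡ 1, so λ ≡ 5·2 ≡ 10.
  x = λ² - 5 - 5 = 100 - 10 ≡ 12; y = λ·(5 - 12) - 10 ≡ 11. → (12, 11)
add G: (12, 11) + (5, 10). λ = (10 - 11)/(5 - 12) ≡ 12/6 mod 13. 6⁻¹ ≡ 11 (mod 13), so λ ≡ 2.
  x = λ² - 12 - 5 = 4 - 17 ≡ 0; y = λ·(12 - 0) - 11 ≡ 0. → (0, 0)
double: (0, 0) + (0, 0): same x and y₁ ≡ -y₂, so the sum is ∞.
add G: ∞ + (5, 10) = (5, 10) (identity).

(5, 10)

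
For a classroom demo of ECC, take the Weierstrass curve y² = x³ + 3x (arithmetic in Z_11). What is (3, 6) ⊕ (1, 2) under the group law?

(3, 6) + (1, 2). λ = (2 - 6)/(1 - 3) ≡ 7/9 mod 11. 9⁻¹ ≡ 5 (mod 11), so λ ≡ 2.
  x = λ² - 3 - 1 = 4 - 4 ≡ 0; y = λ·(3 - 0) - 6 ≡ 0. → (0, 0)

(0, 0)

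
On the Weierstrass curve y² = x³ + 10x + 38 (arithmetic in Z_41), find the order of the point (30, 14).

10

2P: tangent at (30, 14): λ = (3·30² + 10)/(2·14) ≡ 4/28. 28⁻¹ ≡ 22 (mod 41), so λ ≡ 4·22 ≡ 6.
  x = λ² - 30 - 30 = 36 - 60 ≡ 17; y = λ·(30 - 17) - 14 ≡ 23. → (17, 23)
3P: (17, 23) + (30, 14). λ = (14 - 23)/(30 - 17) ≡ 32/13 mod 41. 13⁻¹ ≡ 19 (mod 41) since 13·19 = 247 ≡ 1, so λ ≡ 34.
  x = λ² - 17 - 30 = 1156 - 47 ≡ 2; y = λ·(17 - 2) - 23 ≡ 36. → (2, 36)
4P: (2, 36) + (30, 14). λ = (14 - 36)/(30 - 2) ≡ 19/28 mod 41. 28⁻¹ ≡ 22 (mod 41) since 28·22 = 616 ≡ 1, so λ ≡ 8.
  x = λ² - 2 - 30 = 64 - 32 ≡ 32; y = λ·(2 - 32) - 36 ≡ 11. → (32, 11)
5P: (32, 11) + (30, 14). λ = (14 - 11)/(30 - 32) ≡ 3/39 mod 41. 39⁻¹ ≡ 20 (mod 41) since 39·20 = 780 ≡ 1, so λ ≡ 19.
  x = λ² - 32 - 30 = 361 - 62 ≡ 12; y = λ·(32 - 12) - 11 ≡ 0. → (12, 0)
6P: (12, 0) + (30, 14). λ = (14 - 0)/(30 - 12) ≡ 14/18 mod 41. 18⁻¹ ≡ 16 (mod 41), so λ ≡ 19.
  x = λ² - 12 - 30 = 361 - 42 ≡ 32; y = λ·(12 - 32) - 0 ≡ 30. → (32, 30)
7P: (32, 30) + (30, 14). λ = (14 - 30)/(30 - 32) ≡ 25/39 mod 41. 39⁻¹ ≡ 20 (mod 41) since 39·20 = 780 ≡ 1, so λ ≡ 8.
  x = λ² - 32 - 30 = 64 - 62 ≡ 2; y = λ·(32 - 2) - 30 ≡ 5. → (2, 5)
8P: (2, 5) + (30, 14). λ = (14 - 5)/(30 - 2) ≡ 9/28 mod 41. 28⁻¹ ≡ 22 (mod 41), so λ ≡ 34.
  x = λ² - 2 - 30 = 1156 - 32 ≡ 17; y = λ·(2 - 17) - 5 ≡ 18. → (17, 18)
9P: (17, 18) + (30, 14). λ = (14 - 18)/(30 - 17) ≡ 37/13 mod 41. 13⁻¹ ≡ 19 (mod 41), so λ ≡ 6.
  x = λ² - 17 - 30 = 36 - 47 ≡ 30; y = λ·(17 - 30) - 18 ≡ 27. → (30, 27)
10P: (30, 27) + (30, 14): same x and y₁ ≡ -y₂, so the sum is 𝒪.
10P = 𝒪, so the order is 10.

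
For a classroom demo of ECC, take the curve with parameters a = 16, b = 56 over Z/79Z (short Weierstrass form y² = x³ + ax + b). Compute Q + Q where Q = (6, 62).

(68, 34)

tangent at (6, 62): λ = (3·6² + 16)/(2·62) ≡ 45/45. 45⁻¹ ≡ 72 (mod 79) since 45·72 = 3240 ≡ 1, so λ ≡ 45·72 ≡ 1.
  x = λ² - 6 - 6 = 1 - 12 ≡ 68; y = λ·(6 - 68) - 62 ≡ 34. → (68, 34)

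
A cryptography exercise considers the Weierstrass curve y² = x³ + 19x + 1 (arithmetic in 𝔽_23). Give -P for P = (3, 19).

-(3, 19) = (3, -19 mod 23) = (3, 4).

(3, 4)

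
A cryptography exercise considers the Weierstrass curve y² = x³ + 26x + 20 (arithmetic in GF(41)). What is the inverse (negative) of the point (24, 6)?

-(24, 6) = (24, -6 mod 41) = (24, 35).

(24, 35)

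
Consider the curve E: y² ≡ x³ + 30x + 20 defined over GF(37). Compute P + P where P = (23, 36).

tangent at (23, 36): λ = (3·23² + 30)/(2·36) ≡ 26/35. 35⁻¹ ≡ 18 (mod 37) since 35·18 = 630 ≡ 1, so λ ≡ 26·18 ≡ 24.
  x = λ² - 23 - 23 = 576 - 46 ≡ 12; y = λ·(23 - 12) - 36 ≡ 6. → (12, 6)

(12, 6)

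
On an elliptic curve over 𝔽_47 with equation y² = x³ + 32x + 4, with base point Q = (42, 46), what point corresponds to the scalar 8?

O

Double-and-add on 8 = (1000)₂. Start with Q = (42, 46) for the leading 1-bit.
double: tangent at (42, 46): λ = (3·42² + 32)/(2·46) ≡ 13/45. 45⁻¹ ≡ 23 (mod 47), so λ ≡ 13·23 ≡ 17.
  x = λ² - 42 - 42 = 289 - 84 ≡ 17; y = λ·(42 - 17) - 46 ≡ 3. → (17, 3)
double: tangent at (17, 3): λ = (3·17² + 32)/(2·3) ≡ 6/6. 6⁻¹ ≡ 8 (mod 47) since 6·8 = 48 ≡ 1, so λ ≡ 6·8 ≡ 1.
  x = λ² - 17 - 17 = 1 - 34 ≡ 14; y = λ·(17 - 14) - 3 ≡ 0. → (14, 0)
double: (14, 0) + (14, 0): same x and y₁ ≡ -y₂, so the sum is 𝒪.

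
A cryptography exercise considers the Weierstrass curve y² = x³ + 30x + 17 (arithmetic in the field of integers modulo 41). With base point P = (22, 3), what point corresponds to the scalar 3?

Repeated addition: build up to 3P.
2P: tangent at (22, 3): λ = (3·22² + 30)/(2·3) ≡ 6/6. 6⁻¹ ≡ 7 (mod 41), so λ ≡ 6·7 ≡ 1.
  x = λ² - 22 - 22 = 1 - 44 ≡ 39; y = λ·(22 - 39) - 3 ≡ 21. → (39, 21)
3P: (39, 21) + (22, 3). λ = (3 - 21)/(22 - 39) ≡ 23/24 mod 41. 24⁻¹ ≡ 12 (mod 41) since 24·12 = 288 ≡ 1, so λ ≡ 30.
  x = λ² - 39 - 22 = 900 - 61 ≡ 19; y = λ·(39 - 19) - 21 ≡ 5. → (19, 5)

(19, 5)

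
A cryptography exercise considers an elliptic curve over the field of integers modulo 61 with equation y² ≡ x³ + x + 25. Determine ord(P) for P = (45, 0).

2P: (45, 0) + (45, 0): same x and y₁ ≡ -y₂, so the sum is ∞.
2P = ∞, so the order is 2.

2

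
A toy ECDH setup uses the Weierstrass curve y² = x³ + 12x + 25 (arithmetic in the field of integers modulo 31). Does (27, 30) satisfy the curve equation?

y² = 30² ≡ 1; x³ + 12x + 25 = 20032 ≡ 6 (mod 31). 1 ≠ 6.

no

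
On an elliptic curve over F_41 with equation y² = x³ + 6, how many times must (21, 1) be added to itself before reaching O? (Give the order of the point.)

2P: tangent at (21, 1): λ = (3·21² + 0)/(2·1) ≡ 11/2. 2⁻¹ ≡ 21 (mod 41), so λ ≡ 11·21 ≡ 26.
  x = λ² - 21 - 21 = 676 - 42 ≡ 19; y = λ·(21 - 19) - 1 ≡ 10. → (19, 10)
3P: (19, 10) + (21, 1). λ = (1 - 10)/(21 - 19) ≡ 32/2 mod 41. 2⁻¹ ≡ 21 (mod 41) since 2·21 = 42 ≡ 1, so λ ≡ 16.
  x = λ² - 19 - 21 = 256 - 40 ≡ 11; y = λ·(19 - 11) - 10 ≡ 36. → (11, 36)
4P: (11, 36) + (21, 1). λ = (1 - 36)/(21 - 11) ≡ 6/10 mod 41. 10⁻¹ ≡ 37 (mod 41), so λ ≡ 17.
  x = λ² - 11 - 21 = 289 - 32 ≡ 11; y = λ·(11 - 11) - 36 ≡ 5. → (11, 5)
5P: (11, 5) + (21, 1). λ = (1 - 5)/(21 - 11) ≡ 37/10 mod 41. 10⁻¹ ≡ 37 (mod 41) since 10·37 = 370 ≡ 1, so λ ≡ 16.
  x = λ² - 11 - 21 = 256 - 32 ≡ 19; y = λ·(11 - 19) - 5 ≡ 31. → (19, 31)
6P: (19, 31) + (21, 1). λ = (1 - 31)/(21 - 19) ≡ 11/2 mod 41. 2⁻¹ ≡ 21 (mod 41), so λ ≡ 26.
  x = λ² - 19 - 21 = 676 - 40 ≡ 21; y = λ·(19 - 21) - 31 ≡ 40. → (21, 40)
7P: (21, 40) + (21, 1): same x and y₁ ≡ -y₂, so the sum is O.
7P = O, so the order is 7.

7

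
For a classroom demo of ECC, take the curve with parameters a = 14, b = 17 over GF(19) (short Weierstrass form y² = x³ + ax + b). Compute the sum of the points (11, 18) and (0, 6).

(11, 18) + (0, 6). λ = (6 - 18)/(0 - 11) ≡ 7/8 mod 19. 8⁻¹ ≡ 12 (mod 19) since 8·12 = 96 ≡ 1, so λ ≡ 8.
  x = λ² - 11 - 0 = 64 - 11 ≡ 15; y = λ·(11 - 15) - 18 ≡ 7. → (15, 7)

(15, 7)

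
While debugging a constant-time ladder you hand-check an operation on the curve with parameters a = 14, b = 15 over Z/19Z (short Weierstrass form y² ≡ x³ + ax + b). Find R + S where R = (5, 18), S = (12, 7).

(5, 18) + (12, 7). λ = (7 - 18)/(12 - 5) ≡ 8/7 mod 19. 7⁻¹ ≡ 11 (mod 19) since 7·11 = 77 ≡ 1, so λ ≡ 12.
  x = λ² - 5 - 12 = 144 - 17 ≡ 13; y = λ·(5 - 13) - 18 ≡ 0. → (13, 0)

(13, 0)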